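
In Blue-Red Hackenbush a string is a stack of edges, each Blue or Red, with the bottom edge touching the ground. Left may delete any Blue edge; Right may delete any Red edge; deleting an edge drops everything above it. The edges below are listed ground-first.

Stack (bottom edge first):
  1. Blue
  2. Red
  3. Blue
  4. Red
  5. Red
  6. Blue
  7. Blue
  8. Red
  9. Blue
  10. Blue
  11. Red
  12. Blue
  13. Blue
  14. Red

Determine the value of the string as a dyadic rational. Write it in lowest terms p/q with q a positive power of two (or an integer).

Build value(s[:k]) for k = 1..14, string s = Blue Red Blue Red Red Blue Blue Red Blue Blue Red Blue Blue Red.
value(B) = { 0 |  } → 1
value(BR) = { 0 | 1 } → 1/2
value(BRB) = { 0,1/2 | 1 } → 3/4
value(BRBR) = { 0,1/2 | 3/4,1 } → 5/8
value(BRBRR) = { 0,1/2 | 5/8,3/4,1 } → 9/16
value(BRBRRB) = { 0,1/2,9/16 | 5/8,3/4,1 } → 19/32
value(BRBRRBB) = { 0,1/2,9/16,19/32 | 5/8,3/4,1 } → 39/64
value(BRBRRBBR) = { 0,1/2,9/16,19/32 | 39/64,5/8,3/4,1 } → 77/128
value(BRBRRBBRB) = { 0,1/2,9/16,19/32,77/128 | 39/64,5/8,3/4,1 } → 155/256
value(BRBRRBBRBB) = { 0,1/2,9/16,19/32,77/128,155/256 | 39/64,5/8,3/4,1 } → 311/512
value(BRBRRBBRBBR) = { 0,1/2,9/16,19/32,77/128,155/256 | 311/512,39/64,5/8,3/4,1 } → 621/1024
value(BRBRRBBRBBRB) = { 0,1/2,9/16,19/32,77/128,155/256,621/1024 | 311/512,39/64,5/8,3/4,1 } → 1243/2048
value(BRBRRBBRBBRBB) = { 0,1/2,9/16,19/32,77/128,155/256,621/1024,1243/2048 | 311/512,39/64,5/8,3/4,1 } → 2487/4096
value(BRBRRBBRBBRBBR) = { 0,1/2,9/16,19/32,77/128,155/256,621/1024,1243/2048 | 2487/4096,311/512,39/64,5/8,3/4,1 } → 4973/8192

4973/8192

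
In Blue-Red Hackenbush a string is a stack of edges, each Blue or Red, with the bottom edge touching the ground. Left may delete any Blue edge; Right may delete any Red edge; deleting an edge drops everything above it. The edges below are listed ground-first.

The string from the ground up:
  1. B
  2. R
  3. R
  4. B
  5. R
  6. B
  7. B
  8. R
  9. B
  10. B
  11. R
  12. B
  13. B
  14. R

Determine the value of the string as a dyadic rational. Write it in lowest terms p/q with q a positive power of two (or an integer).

2925/8192

Build g(s[:k]) for k = 1..14, string s = B R R B R B B R B B R B B R.
edge 1 of 14 (B): { 0 |  } = 1
edge 2 of 14 (R): { 0 | 1 } = 1/2
edge 3 of 14 (R): { 0 | 1/2,1 } = 1/4
edge 4 of 14 (B): { 0,1/4 | 1/2,1 } = 3/8
edge 5 of 14 (R): { 0,1/4 | 3/8,1/2,1 } = 5/16
edge 6 of 14 (B): { 0,1/4,5/16 | 3/8,1/2,1 } = 11/32
edge 7 of 14 (B): { 0,1/4,5/16,11/32 | 3/8,1/2,1 } = 23/64
edge 8 of 14 (R): { 0,1/4,5/16,11/32 | 23/64,3/8,1/2,1 } = 45/128
edge 9 of 14 (B): { 0,1/4,5/16,11/32,45/128 | 23/64,3/8,1/2,1 } = 91/256
edge 10 of 14 (B): { 0,1/4,5/16,11/32,45/128,91/256 | 23/64,3/8,1/2,1 } = 183/512
edge 11 of 14 (R): { 0,1/4,5/16,11/32,45/128,91/256 | 183/512,23/64,3/8,1/2,1 } = 365/1024
edge 12 of 14 (B): { 0,1/4,5/16,11/32,45/128,91/256,365/1024 | 183/512,23/64,3/8,1/2,1 } = 731/2048
edge 13 of 14 (B): { 0,1/4,5/16,11/32,45/128,91/256,365/1024,731/2048 | 183/512,23/64,3/8,1/2,1 } = 1463/4096
edge 14 of 14 (R): { 0,1/4,5/16,11/32,45/128,91/256,365/1024,731/2048 | 1463/4096,183/512,23/64,3/8,1/2,1 } = 2925/8192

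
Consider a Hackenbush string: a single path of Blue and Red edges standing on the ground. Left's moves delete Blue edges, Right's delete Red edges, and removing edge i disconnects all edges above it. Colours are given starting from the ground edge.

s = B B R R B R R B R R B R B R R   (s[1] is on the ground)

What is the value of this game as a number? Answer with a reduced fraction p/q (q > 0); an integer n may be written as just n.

10537/8192

Build g(s[:k]) for k = 1..15, string s = B B R R B R R B R R B R B R R.
g_1 [B]  L=[0]  R=[]  => 1
g_2 [BB]  L=[0; 1]  R=[]  => 2
g_3 [BBR]  L=[0; 1]  R=[2]  => 3/2
g_4 [BBRR]  L=[0; 1]  R=[3/2; 2]  => 5/4
g_5 [BBRRB]  L=[0; 1; 5/4]  R=[3/2; 2]  => 11/8
g_6 [BBRRBR]  L=[0; 1; 5/4]  R=[11/8; 3/2; 2]  => 21/16
g_7 [BBRRBRR]  L=[0; 1; 5/4]  R=[21/16; 11/8; 3/2; 2]  => 41/32
g_8 [BBRRBRRB]  L=[0; 1; 5/4; 41/32]  R=[21/16; 11/8; 3/2; 2]  => 83/64
g_9 [BBRRBRRBR]  L=[0; 1; 5/4; 41/32]  R=[83/64; 21/16; 11/8; 3/2; 2]  => 165/128
g_10 [BBRRBRRBRR]  L=[0; 1; 5/4; 41/32]  R=[165/128; 83/64; 21/16; 11/8; 3/2; 2]  => 329/256
g_11 [BBRRBRRBRRB]  L=[0; 1; 5/4; 41/32; 329/256]  R=[165/128; 83/64; 21/16; 11/8; 3/2; 2]  => 659/512
g_12 [BBRRBRRBRRBR]  L=[0; 1; 5/4; 41/32; 329/256]  R=[659/512; 165/128; 83/64; 21/16; 11/8; 3/2; 2]  => 1317/1024
g_13 [BBRRBRRBRRBRB]  L=[0; 1; 5/4; 41/32; 329/256; 1317/1024]  R=[659/512; 165/128; 83/64; 21/16; 11/8; 3/2; 2]  => 2635/2048
g_14 [BBRRBRRBRRBRBR]  L=[0; 1; 5/4; 41/32; 329/256; 1317/1024]  R=[2635/2048; 659/512; 165/128; 83/64; 21/16; 11/8; 3/2; 2]  => 5269/4096
g_15 [BBRRBRRBRRBRBRR]  L=[0; 1; 5/4; 41/32; 329/256; 1317/1024]  R=[5269/4096; 2635/2048; 659/512; 165/128; 83/64; 21/16; 11/8; 3/2; 2]  => 10537/8192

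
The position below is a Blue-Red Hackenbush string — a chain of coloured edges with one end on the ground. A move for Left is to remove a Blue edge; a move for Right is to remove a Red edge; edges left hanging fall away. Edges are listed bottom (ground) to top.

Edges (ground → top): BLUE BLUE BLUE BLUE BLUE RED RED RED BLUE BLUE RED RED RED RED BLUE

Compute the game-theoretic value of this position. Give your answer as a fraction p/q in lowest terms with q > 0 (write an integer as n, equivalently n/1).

4291/1024

Prefix values for BLUE BLUE BLUE BLUE BLUE RED RED RED BLUE BLUE RED RED RED RED BLUE via {L|R} + simplicity:
1 of 15 · B · max L 0 · min R +∞ gives 1
2 of 15 · BB · max L 1 · min R +∞ gives 2
3 of 15 · BBB · max L 2 · min R +∞ gives 3
4 of 15 · BBBB · max L 3 · min R +∞ gives 4
5 of 15 · BBBBB · max L 4 · min R +∞ gives 5
6 of 15 · BBBBBR · max L 4 · min R 5 gives 9/2
7 of 15 · BBBBBRR · max L 4 · min R 9/2 gives 17/4
8 of 15 · BBBBBRRR · max L 4 · min R 17/4 gives 33/8
9 of 15 · BBBBBRRRB · max L 33/8 · min R 17/4 gives 67/16
10 of 15 · BBBBBRRRBB · max L 67/16 · min R 17/4 gives 135/32
11 of 15 · BBBBBRRRBBR · max L 67/16 · min R 135/32 gives 269/64
12 of 15 · BBBBBRRRBBRR · max L 67/16 · min R 269/64 gives 537/128
13 of 15 · BBBBBRRRBBRRR · max L 67/16 · min R 537/128 gives 1073/256
14 of 15 · BBBBBRRRBBRRRR · max L 67/16 · min R 1073/256 gives 2145/512
15 of 15 · BBBBBRRRBBRRRRB · max L 2145/512 · min R 1073/256 gives 4291/1024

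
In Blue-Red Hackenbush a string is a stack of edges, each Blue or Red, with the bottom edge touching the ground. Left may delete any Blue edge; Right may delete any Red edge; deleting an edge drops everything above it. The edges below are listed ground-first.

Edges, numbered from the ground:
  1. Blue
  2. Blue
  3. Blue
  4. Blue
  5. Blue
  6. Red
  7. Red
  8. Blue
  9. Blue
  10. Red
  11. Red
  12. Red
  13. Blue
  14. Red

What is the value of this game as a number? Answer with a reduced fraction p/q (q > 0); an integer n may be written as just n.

2245/512

edge 1 of 14 (Blue): { 0 | none } so 1
edge 2 of 14 (Blue): { 0, 1 | none } so 2
edge 3 of 14 (Blue): { 0, 1, 2 | none } so 3
edge 4 of 14 (Blue): { 0, 1, 2, 3 | none } so 4
edge 5 of 14 (Blue): { 0, 1, 2, 3, 4 | none } so 5
edge 6 of 14 (Red): { 0, 1, 2, 3, 4 | 5 } so 9/2
edge 7 of 14 (Red): { 0, 1, 2, 3, 4 | 9/2, 5 } so 17/4
edge 8 of 14 (Blue): { 0, 1, 2, 3, 4, 17/4 | 9/2, 5 } so 35/8
edge 9 of 14 (Blue): { 0, 1, 2, 3, 4, 17/4, 35/8 | 9/2, 5 } so 71/16
edge 10 of 14 (Red): { 0, 1, 2, 3, 4, 17/4, 35/8 | 71/16, 9/2, 5 } so 141/32
edge 11 of 14 (Red): { 0, 1, 2, 3, 4, 17/4, 35/8 | 141/32, 71/16, 9/2, 5 } so 281/64
edge 12 of 14 (Red): { 0, 1, 2, 3, 4, 17/4, 35/8 | 281/64, 141/32, 71/16, 9/2, 5 } so 561/128
edge 13 of 14 (Blue): { 0, 1, 2, 3, 4, 17/4, 35/8, 561/128 | 281/64, 141/32, 71/16, 9/2, 5 } so 1123/256
edge 14 of 14 (Red): { 0, 1, 2, 3, 4, 17/4, 35/8, 561/128 | 1123/256, 281/64, 141/32, 71/16, 9/2, 5 } so 2245/512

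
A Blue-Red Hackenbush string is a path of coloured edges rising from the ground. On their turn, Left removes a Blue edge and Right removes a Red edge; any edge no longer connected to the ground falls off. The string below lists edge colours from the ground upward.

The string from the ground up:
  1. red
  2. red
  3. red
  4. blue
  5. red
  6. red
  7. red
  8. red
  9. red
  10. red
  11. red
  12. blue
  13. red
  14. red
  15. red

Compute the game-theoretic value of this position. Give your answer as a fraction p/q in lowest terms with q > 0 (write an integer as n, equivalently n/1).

-12271/4096

Prefix values for red red red blue red red red red red red red blue red red red via {L|R} + simplicity:
value_1 [r]  L=[(no moves)]  R=[0]  -> -1
value_2 [rr]  L=[(no moves)]  R=[-1, 0]  -> -2
value_3 [rrr]  L=[(no moves)]  R=[-2, -1, 0]  -> -3
value_4 [rrrb]  L=[-3]  R=[-2, -1, 0]  -> -5/2
value_5 [rrrbr]  L=[-3]  R=[-5/2, -2, -1, 0]  -> -11/4
value_6 [rrrbrr]  L=[-3]  R=[-11/4, -5/2, -2, -1, 0]  -> -23/8
value_7 [rrrbrrr]  L=[-3]  R=[-23/8, -11/4, -5/2, -2, -1, 0]  -> -47/16
value_8 [rrrbrrrr]  L=[-3]  R=[-47/16, -23/8, -11/4, -5/2, -2, -1, 0]  -> -95/32
value_9 [rrrbrrrrr]  L=[-3]  R=[-95/32, -47/16, -23/8, -11/4, -5/2, -2, -1, 0]  -> -191/64
value_10 [rrrbrrrrrr]  L=[-3]  R=[-191/64, -95/32, -47/16, -23/8, -11/4, -5/2, -2, -1, 0]  -> -383/128
value_11 [rrrbrrrrrrr]  L=[-3]  R=[-383/128, -191/64, -95/32, -47/16, -23/8, -11/4, -5/2, -2, -1, 0]  -> -767/256
value_12 [rrrbrrrrrrrb]  L=[-3, -767/256]  R=[-383/128, -191/64, -95/32, -47/16, -23/8, -11/4, -5/2, -2, -1, 0]  -> -1533/512
value_13 [rrrbrrrrrrrbr]  L=[-3, -767/256]  R=[-1533/512, -383/128, -191/64, -95/32, -47/16, -23/8, -11/4, -5/2, -2, -1, 0]  -> -3067/1024
value_14 [rrrbrrrrrrrbrr]  L=[-3, -767/256]  R=[-3067/1024, -1533/512, -383/128, -191/64, -95/32, -47/16, -23/8, -11/4, -5/2, -2, -1, 0]  -> -6135/2048
value_15 [rrrbrrrrrrrbrrr]  L=[-3, -767/256]  R=[-6135/2048, -3067/1024, -1533/512, -383/128, -191/64, -95/32, -47/16, -23/8, -11/4, -5/2, -2, -1, 0]  -> -12271/4096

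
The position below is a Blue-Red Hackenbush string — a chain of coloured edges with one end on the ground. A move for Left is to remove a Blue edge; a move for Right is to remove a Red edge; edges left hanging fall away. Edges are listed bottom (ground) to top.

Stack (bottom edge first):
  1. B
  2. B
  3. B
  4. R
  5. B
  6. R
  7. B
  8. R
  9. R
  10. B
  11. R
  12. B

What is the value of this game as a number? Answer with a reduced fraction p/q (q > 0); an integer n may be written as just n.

B: Left { 0 }, Right { ∅ } ⇒ simplest 1
BB: Left { 0 1 }, Right { ∅ } ⇒ simplest 2
BBB: Left { 0 1 2 }, Right { ∅ } ⇒ simplest 3
BBBR: Left { 0 1 2 }, Right { 3 } ⇒ simplest 5/2
BBBRB: Left { 0 1 2 5/2 }, Right { 3 } ⇒ simplest 11/4
BBBRBR: Left { 0 1 2 5/2 }, Right { 11/4 3 } ⇒ simplest 21/8
BBBRBRB: Left { 0 1 2 5/2 21/8 }, Right { 11/4 3 } ⇒ simplest 43/16
BBBRBRBR: Left { 0 1 2 5/2 21/8 }, Right { 43/16 11/4 3 } ⇒ simplest 85/32
BBBRBRBRR: Left { 0 1 2 5/2 21/8 }, Right { 85/32 43/16 11/4 3 } ⇒ simplest 169/64
BBBRBRBRRB: Left { 0 1 2 5/2 21/8 169/64 }, Right { 85/32 43/16 11/4 3 } ⇒ simplest 339/128
BBBRBRBRRBR: Left { 0 1 2 5/2 21/8 169/64 }, Right { 339/128 85/32 43/16 11/4 3 } ⇒ simplest 677/256
BBBRBRBRRBRB: Left { 0 1 2 5/2 21/8 169/64 677/256 }, Right { 339/128 85/32 43/16 11/4 3 } ⇒ simplest 1355/512

1355/512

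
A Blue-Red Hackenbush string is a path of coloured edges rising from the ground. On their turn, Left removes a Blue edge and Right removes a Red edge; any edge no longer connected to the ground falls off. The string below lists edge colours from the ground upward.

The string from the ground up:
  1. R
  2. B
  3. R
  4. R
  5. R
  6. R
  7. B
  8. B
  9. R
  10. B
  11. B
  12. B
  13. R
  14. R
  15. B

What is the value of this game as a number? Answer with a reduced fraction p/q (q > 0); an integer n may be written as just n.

-15501/16384

Build val(s[:k]) for k = 1..15, string s = R B R R R R B B R B B B R R B.
val_1 [R]  L=[(no moves)]  R=[0]  -> -1
val_2 [RB]  L=[-1]  R=[0]  -> -1/2
val_3 [RBR]  L=[-1]  R=[-1/2,0]  -> -3/4
val_4 [RBRR]  L=[-1]  R=[-3/4,-1/2,0]  -> -7/8
val_5 [RBRRR]  L=[-1]  R=[-7/8,-3/4,-1/2,0]  -> -15/16
val_6 [RBRRRR]  L=[-1]  R=[-15/16,-7/8,-3/4,-1/2,0]  -> -31/32
val_7 [RBRRRRB]  L=[-1,-31/32]  R=[-15/16,-7/8,-3/4,-1/2,0]  -> -61/64
val_8 [RBRRRRBB]  L=[-1,-31/32,-61/64]  R=[-15/16,-7/8,-3/4,-1/2,0]  -> -121/128
val_9 [RBRRRRBBR]  L=[-1,-31/32,-61/64]  R=[-121/128,-15/16,-7/8,-3/4,-1/2,0]  -> -243/256
val_10 [RBRRRRBBRB]  L=[-1,-31/32,-61/64,-243/256]  R=[-121/128,-15/16,-7/8,-3/4,-1/2,0]  -> -485/512
val_11 [RBRRRRBBRBB]  L=[-1,-31/32,-61/64,-243/256,-485/512]  R=[-121/128,-15/16,-7/8,-3/4,-1/2,0]  -> -969/1024
val_12 [RBRRRRBBRBBB]  L=[-1,-31/32,-61/64,-243/256,-485/512,-969/1024]  R=[-121/128,-15/16,-7/8,-3/4,-1/2,0]  -> -1937/2048
val_13 [RBRRRRBBRBBBR]  L=[-1,-31/32,-61/64,-243/256,-485/512,-969/1024]  R=[-1937/2048,-121/128,-15/16,-7/8,-3/4,-1/2,0]  -> -3875/4096
val_14 [RBRRRRBBRBBBRR]  L=[-1,-31/32,-61/64,-243/256,-485/512,-969/1024]  R=[-3875/4096,-1937/2048,-121/128,-15/16,-7/8,-3/4,-1/2,0]  -> -7751/8192
val_15 [RBRRRRBBRBBBRRB]  L=[-1,-31/32,-61/64,-243/256,-485/512,-969/1024,-7751/8192]  R=[-3875/4096,-1937/2048,-121/128,-15/16,-7/8,-3/4,-1/2,0]  -> -15501/16384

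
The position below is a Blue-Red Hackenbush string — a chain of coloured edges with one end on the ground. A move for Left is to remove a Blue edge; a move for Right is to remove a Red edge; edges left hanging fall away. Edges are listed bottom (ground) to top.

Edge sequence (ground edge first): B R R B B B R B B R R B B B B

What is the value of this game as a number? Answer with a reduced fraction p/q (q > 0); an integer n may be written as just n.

7583/16384

Build g(s[:k]) for k = 1..15, string s = B R R B B B R B B R R B B B B.
g(B) = { 0 | — } → 1
g(BR) = { 0 | 1 } → 1/2
g(BRR) = { 0 | 1/2, 1 } → 1/4
g(BRRB) = { 0, 1/4 | 1/2, 1 } → 3/8
g(BRRBB) = { 0, 1/4, 3/8 | 1/2, 1 } → 7/16
g(BRRBBB) = { 0, 1/4, 3/8, 7/16 | 1/2, 1 } → 15/32
g(BRRBBBR) = { 0, 1/4, 3/8, 7/16 | 15/32, 1/2, 1 } → 29/64
g(BRRBBBRB) = { 0, 1/4, 3/8, 7/16, 29/64 | 15/32, 1/2, 1 } → 59/128
g(BRRBBBRBB) = { 0, 1/4, 3/8, 7/16, 29/64, 59/128 | 15/32, 1/2, 1 } → 119/256
g(BRRBBBRBBR) = { 0, 1/4, 3/8, 7/16, 29/64, 59/128 | 119/256, 15/32, 1/2, 1 } → 237/512
g(BRRBBBRBBRR) = { 0, 1/4, 3/8, 7/16, 29/64, 59/128 | 237/512, 119/256, 15/32, 1/2, 1 } → 473/1024
g(BRRBBBRBBRRB) = { 0, 1/4, 3/8, 7/16, 29/64, 59/128, 473/1024 | 237/512, 119/256, 15/32, 1/2, 1 } → 947/2048
g(BRRBBBRBBRRBB) = { 0, 1/4, 3/8, 7/16, 29/64, 59/128, 473/1024, 947/2048 | 237/512, 119/256, 15/32, 1/2, 1 } → 1895/4096
g(BRRBBBRBBRRBBB) = { 0, 1/4, 3/8, 7/16, 29/64, 59/128, 473/1024, 947/2048, 1895/4096 | 237/512, 119/256, 15/32, 1/2, 1 } → 3791/8192
g(BRRBBBRBBRRBBBB) = { 0, 1/4, 3/8, 7/16, 29/64, 59/128, 473/1024, 947/2048, 1895/4096, 3791/8192 | 237/512, 119/256, 15/32, 1/2, 1 } → 7583/16384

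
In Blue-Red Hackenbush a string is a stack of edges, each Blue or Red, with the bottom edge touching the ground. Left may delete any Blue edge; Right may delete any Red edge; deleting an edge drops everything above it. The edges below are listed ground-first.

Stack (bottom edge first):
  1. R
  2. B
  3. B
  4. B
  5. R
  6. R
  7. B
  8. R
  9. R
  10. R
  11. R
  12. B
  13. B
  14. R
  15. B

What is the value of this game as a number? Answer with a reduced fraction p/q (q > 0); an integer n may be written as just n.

Build G(s[:k]) for k = 1..15, string s = R B B B R R B R R R R B B R B.
G(R) = { — | 0 } = -1
G(RB) = { -1 | 0 } = -1/2
G(RBB) = { -1, -1/2 | 0 } = -1/4
G(RBBB) = { -1, -1/2, -1/4 | 0 } = -1/8
G(RBBBR) = { -1, -1/2, -1/4 | -1/8, 0 } = -3/16
G(RBBBRR) = { -1, -1/2, -1/4 | -3/16, -1/8, 0 } = -7/32
G(RBBBRRB) = { -1, -1/2, -1/4, -7/32 | -3/16, -1/8, 0 } = -13/64
G(RBBBRRBR) = { -1, -1/2, -1/4, -7/32 | -13/64, -3/16, -1/8, 0 } = -27/128
G(RBBBRRBRR) = { -1, -1/2, -1/4, -7/32 | -27/128, -13/64, -3/16, -1/8, 0 } = -55/256
G(RBBBRRBRRR) = { -1, -1/2, -1/4, -7/32 | -55/256, -27/128, -13/64, -3/16, -1/8, 0 } = -111/512
G(RBBBRRBRRRR) = { -1, -1/2, -1/4, -7/32 | -111/512, -55/256, -27/128, -13/64, -3/16, -1/8, 0 } = -223/1024
G(RBBBRRBRRRRB) = { -1, -1/2, -1/4, -7/32, -223/1024 | -111/512, -55/256, -27/128, -13/64, -3/16, -1/8, 0 } = -445/2048
G(RBBBRRBRRRRBB) = { -1, -1/2, -1/4, -7/32, -223/1024, -445/2048 | -111/512, -55/256, -27/128, -13/64, -3/16, -1/8, 0 } = -889/4096
G(RBBBRRBRRRRBBR) = { -1, -1/2, -1/4, -7/32, -223/1024, -445/2048 | -889/4096, -111/512, -55/256, -27/128, -13/64, -3/16, -1/8, 0 } = -1779/8192
G(RBBBRRBRRRRBBRB) = { -1, -1/2, -1/4, -7/32, -223/1024, -445/2048, -1779/8192 | -889/4096, -111/512, -55/256, -27/128, -13/64, -3/16, -1/8, 0 } = -3557/16384

-3557/16384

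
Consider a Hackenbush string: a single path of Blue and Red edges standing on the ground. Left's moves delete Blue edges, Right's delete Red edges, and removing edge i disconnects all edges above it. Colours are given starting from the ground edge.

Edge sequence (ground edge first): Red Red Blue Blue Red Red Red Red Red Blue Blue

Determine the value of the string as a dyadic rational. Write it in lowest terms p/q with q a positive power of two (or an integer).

-761/512

Recurse on prefixes of the 11-edge string Red Red Blue Blue Red Red Red Red Red Blue Blue:
R: Left { none }, Right { 0 } gives simplest -1
RR: Left { none }, Right { -1 0 } gives simplest -2
RRB: Left { -2 }, Right { -1 0 } gives simplest -3/2
RRBB: Left { -2 -3/2 }, Right { -1 0 } gives simplest -5/4
RRBBR: Left { -2 -3/2 }, Right { -5/4 -1 0 } gives simplest -11/8
RRBBRR: Left { -2 -3/2 }, Right { -11/8 -5/4 -1 0 } gives simplest -23/16
RRBBRRR: Left { -2 -3/2 }, Right { -23/16 -11/8 -5/4 -1 0 } gives simplest -47/32
RRBBRRRR: Left { -2 -3/2 }, Right { -47/32 -23/16 -11/8 -5/4 -1 0 } gives simplest -95/64
RRBBRRRRR: Left { -2 -3/2 }, Right { -95/64 -47/32 -23/16 -11/8 -5/4 -1 0 } gives simplest -191/128
RRBBRRRRRB: Left { -2 -3/2 -191/128 }, Right { -95/64 -47/32 -23/16 -11/8 -5/4 -1 0 } gives simplest -381/256
RRBBRRRRRBB: Left { -2 -3/2 -191/128 -381/256 }, Right { -95/64 -47/32 -23/16 -11/8 -5/4 -1 0 } gives simplest -761/512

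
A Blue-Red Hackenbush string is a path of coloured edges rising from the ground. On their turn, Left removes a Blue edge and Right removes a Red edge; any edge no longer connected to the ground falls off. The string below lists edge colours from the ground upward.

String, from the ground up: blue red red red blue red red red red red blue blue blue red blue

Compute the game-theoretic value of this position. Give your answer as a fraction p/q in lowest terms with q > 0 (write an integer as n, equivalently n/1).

2107/16384

Prefix values for blue red red red blue red red red red red blue blue blue red blue via {L|R} + simplicity:
value_1 [b]  L=[0]  R=[none]  = 1
value_2 [br]  L=[0]  R=[1]  = 1/2
value_3 [brr]  L=[0]  R=[1/2 1]  = 1/4
value_4 [brrr]  L=[0]  R=[1/4 1/2 1]  = 1/8
value_5 [brrrb]  L=[0 1/8]  R=[1/4 1/2 1]  = 3/16
value_6 [brrrbr]  L=[0 1/8]  R=[3/16 1/4 1/2 1]  = 5/32
value_7 [brrrbrr]  L=[0 1/8]  R=[5/32 3/16 1/4 1/2 1]  = 9/64
value_8 [brrrbrrr]  L=[0 1/8]  R=[9/64 5/32 3/16 1/4 1/2 1]  = 17/128
value_9 [brrrbrrrr]  L=[0 1/8]  R=[17/128 9/64 5/32 3/16 1/4 1/2 1]  = 33/256
value_10 [brrrbrrrrr]  L=[0 1/8]  R=[33/256 17/128 9/64 5/32 3/16 1/4 1/2 1]  = 65/512
value_11 [brrrbrrrrrb]  L=[0 1/8 65/512]  R=[33/256 17/128 9/64 5/32 3/16 1/4 1/2 1]  = 131/1024
value_12 [brrrbrrrrrbb]  L=[0 1/8 65/512 131/1024]  R=[33/256 17/128 9/64 5/32 3/16 1/4 1/2 1]  = 263/2048
value_13 [brrrbrrrrrbbb]  L=[0 1/8 65/512 131/1024 263/2048]  R=[33/256 17/128 9/64 5/32 3/16 1/4 1/2 1]  = 527/4096
value_14 [brrrbrrrrrbbbr]  L=[0 1/8 65/512 131/1024 263/2048]  R=[527/4096 33/256 17/128 9/64 5/32 3/16 1/4 1/2 1]  = 1053/8192
value_15 [brrrbrrrrrbbbrb]  L=[0 1/8 65/512 131/1024 263/2048 1053/8192]  R=[527/4096 33/256 17/128 9/64 5/32 3/16 1/4 1/2 1]  = 2107/16384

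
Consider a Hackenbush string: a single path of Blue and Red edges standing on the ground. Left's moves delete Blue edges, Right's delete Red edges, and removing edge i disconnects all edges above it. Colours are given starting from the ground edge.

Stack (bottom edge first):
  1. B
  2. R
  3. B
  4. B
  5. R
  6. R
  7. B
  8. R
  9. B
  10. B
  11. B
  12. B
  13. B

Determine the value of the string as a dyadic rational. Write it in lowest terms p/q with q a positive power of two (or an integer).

v(B) = { 0 | · } gives 1
v(BR) = { 0 | 1 } gives 1/2
v(BRB) = { 0 1/2 | 1 } gives 3/4
v(BRBB) = { 0 1/2 3/4 | 1 } gives 7/8
v(BRBBR) = { 0 1/2 3/4 | 7/8 1 } gives 13/16
v(BRBBRR) = { 0 1/2 3/4 | 13/16 7/8 1 } gives 25/32
v(BRBBRRB) = { 0 1/2 3/4 25/32 | 13/16 7/8 1 } gives 51/64
v(BRBBRRBR) = { 0 1/2 3/4 25/32 | 51/64 13/16 7/8 1 } gives 101/128
v(BRBBRRBRB) = { 0 1/2 3/4 25/32 101/128 | 51/64 13/16 7/8 1 } gives 203/256
v(BRBBRRBRBB) = { 0 1/2 3/4 25/32 101/128 203/256 | 51/64 13/16 7/8 1 } gives 407/512
v(BRBBRRBRBBB) = { 0 1/2 3/4 25/32 101/128 203/256 407/512 | 51/64 13/16 7/8 1 } gives 815/1024
v(BRBBRRBRBBBB) = { 0 1/2 3/4 25/32 101/128 203/256 407/512 815/1024 | 51/64 13/16 7/8 1 } gives 1631/2048
v(BRBBRRBRBBBBB) = { 0 1/2 3/4 25/32 101/128 203/256 407/512 815/1024 1631/2048 | 51/64 13/16 7/8 1 } gives 3263/4096

3263/4096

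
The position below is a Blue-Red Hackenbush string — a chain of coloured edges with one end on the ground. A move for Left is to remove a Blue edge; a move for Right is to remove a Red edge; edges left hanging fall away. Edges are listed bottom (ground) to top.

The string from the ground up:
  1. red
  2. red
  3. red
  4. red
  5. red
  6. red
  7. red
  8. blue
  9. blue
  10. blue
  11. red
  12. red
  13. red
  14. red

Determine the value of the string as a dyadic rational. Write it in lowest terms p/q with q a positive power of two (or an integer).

step 1: add red to get r; options L={ — } R={ 0 } ⇒ -1
step 2: add red to get rr; options L={ — } R={ -1,0 } ⇒ -2
step 3: add red to get rrr; options L={ — } R={ -2,-1,0 } ⇒ -3
step 4: add red to get rrrr; options L={ — } R={ -3,-2,-1,0 } ⇒ -4
step 5: add red to get rrrrr; options L={ — } R={ -4,-3,-2,-1,0 } ⇒ -5
step 6: add red to get rrrrrr; options L={ — } R={ -5,-4,-3,-2,-1,0 } ⇒ -6
step 7: add red to get rrrrrrr; options L={ — } R={ -6,-5,-4,-3,-2,-1,0 } ⇒ -7
step 8: add blue to get rrrrrrrb; options L={ -7 } R={ -6,-5,-4,-3,-2,-1,0 } ⇒ -13/2
step 9: add blue to get rrrrrrrbb; options L={ -7,-13/2 } R={ -6,-5,-4,-3,-2,-1,0 } ⇒ -25/4
step 10: add blue to get rrrrrrrbbb; options L={ -7,-13/2,-25/4 } R={ -6,-5,-4,-3,-2,-1,0 } ⇒ -49/8
step 11: add red to get rrrrrrrbbbr; options L={ -7,-13/2,-25/4 } R={ -49/8,-6,-5,-4,-3,-2,-1,0 } ⇒ -99/16
step 12: add red to get rrrrrrrbbbrr; options L={ -7,-13/2,-25/4 } R={ -99/16,-49/8,-6,-5,-4,-3,-2,-1,0 } ⇒ -199/32
step 13: add red to get rrrrrrrbbbrrr; options L={ -7,-13/2,-25/4 } R={ -199/32,-99/16,-49/8,-6,-5,-4,-3,-2,-1,0 } ⇒ -399/64
step 14: add red to get rrrrrrrbbbrrrr; options L={ -7,-13/2,-25/4 } R={ -399/64,-199/32,-99/16,-49/8,-6,-5,-4,-3,-2,-1,0 } ⇒ -799/128

-799/128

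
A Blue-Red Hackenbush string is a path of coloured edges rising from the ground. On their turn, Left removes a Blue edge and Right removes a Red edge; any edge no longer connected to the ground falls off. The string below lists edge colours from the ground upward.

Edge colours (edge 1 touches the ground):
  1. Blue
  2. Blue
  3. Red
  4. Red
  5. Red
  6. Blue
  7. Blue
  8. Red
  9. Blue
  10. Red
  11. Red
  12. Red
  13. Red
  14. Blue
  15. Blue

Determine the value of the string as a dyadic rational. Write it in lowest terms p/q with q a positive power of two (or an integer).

Recurse on prefixes of the 15-edge string Blue Blue Red Red Red Blue Blue Red Blue Red Red Red Red Blue Blue:
val_1 [B]  L=[0]  R=[∅]  gives 1
val_2 [BB]  L=[0; 1]  R=[∅]  gives 2
val_3 [BBR]  L=[0; 1]  R=[2]  gives 3/2
val_4 [BBRR]  L=[0; 1]  R=[3/2; 2]  gives 5/4
val_5 [BBRRR]  L=[0; 1]  R=[5/4; 3/2; 2]  gives 9/8
val_6 [BBRRRB]  L=[0; 1; 9/8]  R=[5/4; 3/2; 2]  gives 19/16
val_7 [BBRRRBB]  L=[0; 1; 9/8; 19/16]  R=[5/4; 3/2; 2]  gives 39/32
val_8 [BBRRRBBR]  L=[0; 1; 9/8; 19/16]  R=[39/32; 5/4; 3/2; 2]  gives 77/64
val_9 [BBRRRBBRB]  L=[0; 1; 9/8; 19/16; 77/64]  R=[39/32; 5/4; 3/2; 2]  gives 155/128
val_10 [BBRRRBBRBR]  L=[0; 1; 9/8; 19/16; 77/64]  R=[155/128; 39/32; 5/4; 3/2; 2]  gives 309/256
val_11 [BBRRRBBRBRR]  L=[0; 1; 9/8; 19/16; 77/64]  R=[309/256; 155/128; 39/32; 5/4; 3/2; 2]  gives 617/512
val_12 [BBRRRBBRBRRR]  L=[0; 1; 9/8; 19/16; 77/64]  R=[617/512; 309/256; 155/128; 39/32; 5/4; 3/2; 2]  gives 1233/1024
val_13 [BBRRRBBRBRRRR]  L=[0; 1; 9/8; 19/16; 77/64]  R=[1233/1024; 617/512; 309/256; 155/128; 39/32; 5/4; 3/2; 2]  gives 2465/2048
val_14 [BBRRRBBRBRRRRB]  L=[0; 1; 9/8; 19/16; 77/64; 2465/2048]  R=[1233/1024; 617/512; 309/256; 155/128; 39/32; 5/4; 3/2; 2]  gives 4931/4096
val_15 [BBRRRBBRBRRRRBB]  L=[0; 1; 9/8; 19/16; 77/64; 2465/2048; 4931/4096]  R=[1233/1024; 617/512; 309/256; 155/128; 39/32; 5/4; 3/2; 2]  gives 9863/8192

9863/8192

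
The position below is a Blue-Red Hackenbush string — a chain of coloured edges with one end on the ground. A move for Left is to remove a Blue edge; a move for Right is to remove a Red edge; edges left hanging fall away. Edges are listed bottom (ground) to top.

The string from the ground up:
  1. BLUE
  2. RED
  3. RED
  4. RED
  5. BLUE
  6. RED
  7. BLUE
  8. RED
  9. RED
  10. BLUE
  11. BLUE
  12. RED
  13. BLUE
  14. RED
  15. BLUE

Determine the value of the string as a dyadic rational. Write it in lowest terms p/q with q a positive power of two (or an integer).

Recurse on prefixes of the 15-edge string BLUE RED RED RED BLUE RED BLUE RED RED BLUE BLUE RED BLUE RED BLUE:
edge 1 of 15 (BLUE): { 0 |  } => 1
edge 2 of 15 (RED): { 0 | 1 } => 1/2
edge 3 of 15 (RED): { 0 | 1/2,1 } => 1/4
edge 4 of 15 (RED): { 0 | 1/4,1/2,1 } => 1/8
edge 5 of 15 (BLUE): { 0,1/8 | 1/4,1/2,1 } => 3/16
edge 6 of 15 (RED): { 0,1/8 | 3/16,1/4,1/2,1 } => 5/32
edge 7 of 15 (BLUE): { 0,1/8,5/32 | 3/16,1/4,1/2,1 } => 11/64
edge 8 of 15 (RED): { 0,1/8,5/32 | 11/64,3/16,1/4,1/2,1 } => 21/128
edge 9 of 15 (RED): { 0,1/8,5/32 | 21/128,11/64,3/16,1/4,1/2,1 } => 41/256
edge 10 of 15 (BLUE): { 0,1/8,5/32,41/256 | 21/128,11/64,3/16,1/4,1/2,1 } => 83/512
edge 11 of 15 (BLUE): { 0,1/8,5/32,41/256,83/512 | 21/128,11/64,3/16,1/4,1/2,1 } => 167/1024
edge 12 of 15 (RED): { 0,1/8,5/32,41/256,83/512 | 167/1024,21/128,11/64,3/16,1/4,1/2,1 } => 333/2048
edge 13 of 15 (BLUE): { 0,1/8,5/32,41/256,83/512,333/2048 | 167/1024,21/128,11/64,3/16,1/4,1/2,1 } => 667/4096
edge 14 of 15 (RED): { 0,1/8,5/32,41/256,83/512,333/2048 | 667/4096,167/1024,21/128,11/64,3/16,1/4,1/2,1 } => 1333/8192
edge 15 of 15 (BLUE): { 0,1/8,5/32,41/256,83/512,333/2048,1333/8192 | 667/4096,167/1024,21/128,11/64,3/16,1/4,1/2,1 } => 2667/16384

2667/16384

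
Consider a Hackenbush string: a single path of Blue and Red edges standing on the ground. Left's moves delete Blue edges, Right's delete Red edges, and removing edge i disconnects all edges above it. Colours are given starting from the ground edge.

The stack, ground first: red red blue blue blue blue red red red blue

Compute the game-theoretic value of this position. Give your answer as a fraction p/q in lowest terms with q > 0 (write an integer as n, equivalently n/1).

-285/256

r: Left { · }, Right { 0 } => simplest -1
rr: Left { · }, Right { -1; 0 } => simplest -2
rrb: Left { -2 }, Right { -1; 0 } => simplest -3/2
rrbb: Left { -2; -3/2 }, Right { -1; 0 } => simplest -5/4
rrbbb: Left { -2; -3/2; -5/4 }, Right { -1; 0 } => simplest -9/8
rrbbbb: Left { -2; -3/2; -5/4; -9/8 }, Right { -1; 0 } => simplest -17/16
rrbbbbr: Left { -2; -3/2; -5/4; -9/8 }, Right { -17/16; -1; 0 } => simplest -35/32
rrbbbbrr: Left { -2; -3/2; -5/4; -9/8 }, Right { -35/32; -17/16; -1; 0 } => simplest -71/64
rrbbbbrrr: Left { -2; -3/2; -5/4; -9/8 }, Right { -71/64; -35/32; -17/16; -1; 0 } => simplest -143/128
rrbbbbrrrb: Left { -2; -3/2; -5/4; -9/8; -143/128 }, Right { -71/64; -35/32; -17/16; -1; 0 } => simplest -285/256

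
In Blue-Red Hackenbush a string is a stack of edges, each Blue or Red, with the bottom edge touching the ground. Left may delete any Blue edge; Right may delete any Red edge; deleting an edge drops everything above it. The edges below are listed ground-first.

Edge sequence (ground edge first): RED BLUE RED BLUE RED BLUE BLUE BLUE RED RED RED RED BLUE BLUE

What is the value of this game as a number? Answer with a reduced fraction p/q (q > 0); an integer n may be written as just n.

1 of 14 · R · max L −∞ · min R 0 gives -1
2 of 14 · RB · max L -1 · min R 0 gives -1/2
3 of 14 · RBR · max L -1 · min R -1/2 gives -3/4
4 of 14 · RBRB · max L -3/4 · min R -1/2 gives -5/8
5 of 14 · RBRBR · max L -3/4 · min R -5/8 gives -11/16
6 of 14 · RBRBRB · max L -11/16 · min R -5/8 gives -21/32
7 of 14 · RBRBRBB · max L -21/32 · min R -5/8 gives -41/64
8 of 14 · RBRBRBBB · max L -41/64 · min R -5/8 gives -81/128
9 of 14 · RBRBRBBBR · max L -41/64 · min R -81/128 gives -163/256
10 of 14 · RBRBRBBBRR · max L -41/64 · min R -163/256 gives -327/512
11 of 14 · RBRBRBBBRRR · max L -41/64 · min R -327/512 gives -655/1024
12 of 14 · RBRBRBBBRRRR · max L -41/64 · min R -655/1024 gives -1311/2048
13 of 14 · RBRBRBBBRRRRB · max L -1311/2048 · min R -655/1024 gives -2621/4096
14 of 14 · RBRBRBBBRRRRBB · max L -2621/4096 · min R -655/1024 gives -5241/8192

-5241/8192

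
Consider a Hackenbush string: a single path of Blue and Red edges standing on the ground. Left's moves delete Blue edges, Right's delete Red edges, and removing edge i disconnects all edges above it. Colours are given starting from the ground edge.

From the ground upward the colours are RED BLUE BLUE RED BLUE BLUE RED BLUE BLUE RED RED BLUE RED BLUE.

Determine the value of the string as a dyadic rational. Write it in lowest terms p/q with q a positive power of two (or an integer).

-2357/8192

Prefix values for RED BLUE BLUE RED BLUE BLUE RED BLUE BLUE RED RED BLUE RED BLUE via {L|R} + simplicity:
edge 1 of 14 (RED): { (no moves) | 0 } so -1
edge 2 of 14 (BLUE): { -1 | 0 } so -1/2
edge 3 of 14 (BLUE): { -1; -1/2 | 0 } so -1/4
edge 4 of 14 (RED): { -1; -1/2 | -1/4; 0 } so -3/8
edge 5 of 14 (BLUE): { -1; -1/2; -3/8 | -1/4; 0 } so -5/16
edge 6 of 14 (BLUE): { -1; -1/2; -3/8; -5/16 | -1/4; 0 } so -9/32
edge 7 of 14 (RED): { -1; -1/2; -3/8; -5/16 | -9/32; -1/4; 0 } so -19/64
edge 8 of 14 (BLUE): { -1; -1/2; -3/8; -5/16; -19/64 | -9/32; -1/4; 0 } so -37/128
edge 9 of 14 (BLUE): { -1; -1/2; -3/8; -5/16; -19/64; -37/128 | -9/32; -1/4; 0 } so -73/256
edge 10 of 14 (RED): { -1; -1/2; -3/8; -5/16; -19/64; -37/128 | -73/256; -9/32; -1/4; 0 } so -147/512
edge 11 of 14 (RED): { -1; -1/2; -3/8; -5/16; -19/64; -37/128 | -147/512; -73/256; -9/32; -1/4; 0 } so -295/1024
edge 12 of 14 (BLUE): { -1; -1/2; -3/8; -5/16; -19/64; -37/128; -295/1024 | -147/512; -73/256; -9/32; -1/4; 0 } so -589/2048
edge 13 of 14 (RED): { -1; -1/2; -3/8; -5/16; -19/64; -37/128; -295/1024 | -589/2048; -147/512; -73/256; -9/32; -1/4; 0 } so -1179/4096
edge 14 of 14 (BLUE): { -1; -1/2; -3/8; -5/16; -19/64; -37/128; -295/1024; -1179/4096 | -589/2048; -147/512; -73/256; -9/32; -1/4; 0 } so -2357/8192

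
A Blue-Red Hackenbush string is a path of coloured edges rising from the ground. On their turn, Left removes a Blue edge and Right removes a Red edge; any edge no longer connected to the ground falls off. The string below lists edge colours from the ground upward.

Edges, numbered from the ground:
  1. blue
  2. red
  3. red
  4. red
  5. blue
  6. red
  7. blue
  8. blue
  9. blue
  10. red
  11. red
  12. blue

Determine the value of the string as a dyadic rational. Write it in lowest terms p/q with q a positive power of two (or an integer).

Prefix values for blue red red red blue red blue blue blue red red blue via {L|R} + simplicity:
b: Left { 0 }, Right { — } => simplest 1
br: Left { 0 }, Right { 1 } => simplest 1/2
brr: Left { 0 }, Right { 1/2 1 } => simplest 1/4
brrr: Left { 0 }, Right { 1/4 1/2 1 } => simplest 1/8
brrrb: Left { 0 1/8 }, Right { 1/4 1/2 1 } => simplest 3/16
brrrbr: Left { 0 1/8 }, Right { 3/16 1/4 1/2 1 } => simplest 5/32
brrrbrb: Left { 0 1/8 5/32 }, Right { 3/16 1/4 1/2 1 } => simplest 11/64
brrrbrbb: Left { 0 1/8 5/32 11/64 }, Right { 3/16 1/4 1/2 1 } => simplest 23/128
brrrbrbbb: Left { 0 1/8 5/32 11/64 23/128 }, Right { 3/16 1/4 1/2 1 } => simplest 47/256
brrrbrbbbr: Left { 0 1/8 5/32 11/64 23/128 }, Right { 47/256 3/16 1/4 1/2 1 } => simplest 93/512
brrrbrbbbrr: Left { 0 1/8 5/32 11/64 23/128 }, Right { 93/512 47/256 3/16 1/4 1/2 1 } => simplest 185/1024
brrrbrbbbrrb: Left { 0 1/8 5/32 11/64 23/128 185/1024 }, Right { 93/512 47/256 3/16 1/4 1/2 1 } => simplest 371/2048

371/2048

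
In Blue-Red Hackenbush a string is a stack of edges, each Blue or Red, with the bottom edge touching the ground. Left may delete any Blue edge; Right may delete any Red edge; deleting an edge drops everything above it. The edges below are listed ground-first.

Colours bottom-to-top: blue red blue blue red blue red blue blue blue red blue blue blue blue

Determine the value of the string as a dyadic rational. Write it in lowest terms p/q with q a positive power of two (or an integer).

Prefix values for blue red blue blue red blue red blue blue blue red blue blue blue blue via {L|R} + simplicity:
edge 1 of 15 (blue): { 0 | (no moves) } -> 1
edge 2 of 15 (red): { 0 | 1 } -> 1/2
edge 3 of 15 (blue): { 0,1/2 | 1 } -> 3/4
edge 4 of 15 (blue): { 0,1/2,3/4 | 1 } -> 7/8
edge 5 of 15 (red): { 0,1/2,3/4 | 7/8,1 } -> 13/16
edge 6 of 15 (blue): { 0,1/2,3/4,13/16 | 7/8,1 } -> 27/32
edge 7 of 15 (red): { 0,1/2,3/4,13/16 | 27/32,7/8,1 } -> 53/64
edge 8 of 15 (blue): { 0,1/2,3/4,13/16,53/64 | 27/32,7/8,1 } -> 107/128
edge 9 of 15 (blue): { 0,1/2,3/4,13/16,53/64,107/128 | 27/32,7/8,1 } -> 215/256
edge 10 of 15 (blue): { 0,1/2,3/4,13/16,53/64,107/128,215/256 | 27/32,7/8,1 } -> 431/512
edge 11 of 15 (red): { 0,1/2,3/4,13/16,53/64,107/128,215/256 | 431/512,27/32,7/8,1 } -> 861/1024
edge 12 of 15 (blue): { 0,1/2,3/4,13/16,53/64,107/128,215/256,861/1024 | 431/512,27/32,7/8,1 } -> 1723/2048
edge 13 of 15 (blue): { 0,1/2,3/4,13/16,53/64,107/128,215/256,861/1024,1723/2048 | 431/512,27/32,7/8,1 } -> 3447/4096
edge 14 of 15 (blue): { 0,1/2,3/4,13/16,53/64,107/128,215/256,861/1024,1723/2048,3447/4096 | 431/512,27/32,7/8,1 } -> 6895/8192
edge 15 of 15 (blue): { 0,1/2,3/4,13/16,53/64,107/128,215/256,861/1024,1723/2048,3447/4096,6895/8192 | 431/512,27/32,7/8,1 } -> 13791/16384

13791/16384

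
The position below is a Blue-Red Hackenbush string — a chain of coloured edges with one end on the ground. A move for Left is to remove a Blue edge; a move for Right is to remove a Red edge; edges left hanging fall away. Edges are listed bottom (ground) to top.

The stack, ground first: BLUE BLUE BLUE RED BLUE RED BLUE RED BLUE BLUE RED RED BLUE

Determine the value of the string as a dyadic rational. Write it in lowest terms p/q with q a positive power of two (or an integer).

step 1: add BLUE to get B; options L={ 0 } R={ none } gives 1
step 2: add BLUE to get BB; options L={ 0; 1 } R={ none } gives 2
step 3: add BLUE to get BBB; options L={ 0; 1; 2 } R={ none } gives 3
step 4: add RED to get BBBR; options L={ 0; 1; 2 } R={ 3 } gives 5/2
step 5: add BLUE to get BBBRB; options L={ 0; 1; 2; 5/2 } R={ 3 } gives 11/4
step 6: add RED to get BBBRBR; options L={ 0; 1; 2; 5/2 } R={ 11/4; 3 } gives 21/8
step 7: add BLUE to get BBBRBRB; options L={ 0; 1; 2; 5/2; 21/8 } R={ 11/4; 3 } gives 43/16
step 8: add RED to get BBBRBRBR; options L={ 0; 1; 2; 5/2; 21/8 } R={ 43/16; 11/4; 3 } gives 85/32
step 9: add BLUE to get BBBRBRBRB; options L={ 0; 1; 2; 5/2; 21/8; 85/32 } R={ 43/16; 11/4; 3 } gives 171/64
step 10: add BLUE to get BBBRBRBRBB; options L={ 0; 1; 2; 5/2; 21/8; 85/32; 171/64 } R={ 43/16; 11/4; 3 } gives 343/128
step 11: add RED to get BBBRBRBRBBR; options L={ 0; 1; 2; 5/2; 21/8; 85/32; 171/64 } R={ 343/128; 43/16; 11/4; 3 } gives 685/256
step 12: add RED to get BBBRBRBRBBRR; options L={ 0; 1; 2; 5/2; 21/8; 85/32; 171/64 } R={ 685/256; 343/128; 43/16; 11/4; 3 } gives 1369/512
step 13: add BLUE to get BBBRBRBRBBRRB; options L={ 0; 1; 2; 5/2; 21/8; 85/32; 171/64; 1369/512 } R={ 685/256; 343/128; 43/16; 11/4; 3 } gives 2739/1024

2739/1024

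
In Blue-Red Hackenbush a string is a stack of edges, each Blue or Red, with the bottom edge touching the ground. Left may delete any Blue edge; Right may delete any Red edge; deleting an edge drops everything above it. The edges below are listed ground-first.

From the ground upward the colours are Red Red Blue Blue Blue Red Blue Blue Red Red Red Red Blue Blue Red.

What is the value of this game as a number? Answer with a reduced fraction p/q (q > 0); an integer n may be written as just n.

-9459/8192

Prefix values for Red Red Blue Blue Blue Red Blue Blue Red Red Red Red Blue Blue Red via {L|R} + simplicity:
edge 1 of 15 (Red): {  | 0 } = -1
edge 2 of 15 (Red): {  | -1 0 } = -2
edge 3 of 15 (Blue): { -2 | -1 0 } = -3/2
edge 4 of 15 (Blue): { -2 -3/2 | -1 0 } = -5/4
edge 5 of 15 (Blue): { -2 -3/2 -5/4 | -1 0 } = -9/8
edge 6 of 15 (Red): { -2 -3/2 -5/4 | -9/8 -1 0 } = -19/16
edge 7 of 15 (Blue): { -2 -3/2 -5/4 -19/16 | -9/8 -1 0 } = -37/32
edge 8 of 15 (Blue): { -2 -3/2 -5/4 -19/16 -37/32 | -9/8 -1 0 } = -73/64
edge 9 of 15 (Red): { -2 -3/2 -5/4 -19/16 -37/32 | -73/64 -9/8 -1 0 } = -147/128
edge 10 of 15 (Red): { -2 -3/2 -5/4 -19/16 -37/32 | -147/128 -73/64 -9/8 -1 0 } = -295/256
edge 11 of 15 (Red): { -2 -3/2 -5/4 -19/16 -37/32 | -295/256 -147/128 -73/64 -9/8 -1 0 } = -591/512
edge 12 of 15 (Red): { -2 -3/2 -5/4 -19/16 -37/32 | -591/512 -295/256 -147/128 -73/64 -9/8 -1 0 } = -1183/1024
edge 13 of 15 (Blue): { -2 -3/2 -5/4 -19/16 -37/32 -1183/1024 | -591/512 -295/256 -147/128 -73/64 -9/8 -1 0 } = -2365/2048
edge 14 of 15 (Blue): { -2 -3/2 -5/4 -19/16 -37/32 -1183/1024 -2365/2048 | -591/512 -295/256 -147/128 -73/64 -9/8 -1 0 } = -4729/4096
edge 15 of 15 (Red): { -2 -3/2 -5/4 -19/16 -37/32 -1183/1024 -2365/2048 | -4729/4096 -591/512 -295/256 -147/128 -73/64 -9/8 -1 0 } = -9459/8192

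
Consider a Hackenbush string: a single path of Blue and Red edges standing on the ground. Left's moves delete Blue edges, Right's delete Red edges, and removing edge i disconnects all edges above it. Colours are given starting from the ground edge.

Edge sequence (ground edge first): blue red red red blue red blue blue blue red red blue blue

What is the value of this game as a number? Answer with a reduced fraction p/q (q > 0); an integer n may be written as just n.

value(b) = { 0 | — } ⇒ 1
value(br) = { 0 | 1 } ⇒ 1/2
value(brr) = { 0 | 1/2 1 } ⇒ 1/4
value(brrr) = { 0 | 1/4 1/2 1 } ⇒ 1/8
value(brrrb) = { 0 1/8 | 1/4 1/2 1 } ⇒ 3/16
value(brrrbr) = { 0 1/8 | 3/16 1/4 1/2 1 } ⇒ 5/32
value(brrrbrb) = { 0 1/8 5/32 | 3/16 1/4 1/2 1 } ⇒ 11/64
value(brrrbrbb) = { 0 1/8 5/32 11/64 | 3/16 1/4 1/2 1 } ⇒ 23/128
value(brrrbrbbb) = { 0 1/8 5/32 11/64 23/128 | 3/16 1/4 1/2 1 } ⇒ 47/256
value(brrrbrbbbr) = { 0 1/8 5/32 11/64 23/128 | 47/256 3/16 1/4 1/2 1 } ⇒ 93/512
value(brrrbrbbbrr) = { 0 1/8 5/32 11/64 23/128 | 93/512 47/256 3/16 1/4 1/2 1 } ⇒ 185/1024
value(brrrbrbbbrrb) = { 0 1/8 5/32 11/64 23/128 185/1024 | 93/512 47/256 3/16 1/4 1/2 1 } ⇒ 371/2048
value(brrrbrbbbrrbb) = { 0 1/8 5/32 11/64 23/128 185/1024 371/2048 | 93/512 47/256 3/16 1/4 1/2 1 } ⇒ 743/4096

743/4096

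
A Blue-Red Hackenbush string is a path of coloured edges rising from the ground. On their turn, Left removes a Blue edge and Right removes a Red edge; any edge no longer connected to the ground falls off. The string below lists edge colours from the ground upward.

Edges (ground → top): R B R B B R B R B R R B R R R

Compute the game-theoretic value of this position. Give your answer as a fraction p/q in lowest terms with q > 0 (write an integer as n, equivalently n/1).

-9583/16384

Recurse on prefixes of the 15-edge string R B R B B R B R B R R B R R R:
v_1 [R]  L=[∅]  R=[0]  -> -1
v_2 [RB]  L=[-1]  R=[0]  -> -1/2
v_3 [RBR]  L=[-1]  R=[-1/2,0]  -> -3/4
v_4 [RBRB]  L=[-1,-3/4]  R=[-1/2,0]  -> -5/8
v_5 [RBRBB]  L=[-1,-3/4,-5/8]  R=[-1/2,0]  -> -9/16
v_6 [RBRBBR]  L=[-1,-3/4,-5/8]  R=[-9/16,-1/2,0]  -> -19/32
v_7 [RBRBBRB]  L=[-1,-3/4,-5/8,-19/32]  R=[-9/16,-1/2,0]  -> -37/64
v_8 [RBRBBRBR]  L=[-1,-3/4,-5/8,-19/32]  R=[-37/64,-9/16,-1/2,0]  -> -75/128
v_9 [RBRBBRBRB]  L=[-1,-3/4,-5/8,-19/32,-75/128]  R=[-37/64,-9/16,-1/2,0]  -> -149/256
v_10 [RBRBBRBRBR]  L=[-1,-3/4,-5/8,-19/32,-75/128]  R=[-149/256,-37/64,-9/16,-1/2,0]  -> -299/512
v_11 [RBRBBRBRBRR]  L=[-1,-3/4,-5/8,-19/32,-75/128]  R=[-299/512,-149/256,-37/64,-9/16,-1/2,0]  -> -599/1024
v_12 [RBRBBRBRBRRB]  L=[-1,-3/4,-5/8,-19/32,-75/128,-599/1024]  R=[-299/512,-149/256,-37/64,-9/16,-1/2,0]  -> -1197/2048
v_13 [RBRBBRBRBRRBR]  L=[-1,-3/4,-5/8,-19/32,-75/128,-599/1024]  R=[-1197/2048,-299/512,-149/256,-37/64,-9/16,-1/2,0]  -> -2395/4096
v_14 [RBRBBRBRBRRBRR]  L=[-1,-3/4,-5/8,-19/32,-75/128,-599/1024]  R=[-2395/4096,-1197/2048,-299/512,-149/256,-37/64,-9/16,-1/2,0]  -> -4791/8192
v_15 [RBRBBRBRBRRBRRR]  L=[-1,-3/4,-5/8,-19/32,-75/128,-599/1024]  R=[-4791/8192,-2395/4096,-1197/2048,-299/512,-149/256,-37/64,-9/16,-1/2,0]  -> -9583/16384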